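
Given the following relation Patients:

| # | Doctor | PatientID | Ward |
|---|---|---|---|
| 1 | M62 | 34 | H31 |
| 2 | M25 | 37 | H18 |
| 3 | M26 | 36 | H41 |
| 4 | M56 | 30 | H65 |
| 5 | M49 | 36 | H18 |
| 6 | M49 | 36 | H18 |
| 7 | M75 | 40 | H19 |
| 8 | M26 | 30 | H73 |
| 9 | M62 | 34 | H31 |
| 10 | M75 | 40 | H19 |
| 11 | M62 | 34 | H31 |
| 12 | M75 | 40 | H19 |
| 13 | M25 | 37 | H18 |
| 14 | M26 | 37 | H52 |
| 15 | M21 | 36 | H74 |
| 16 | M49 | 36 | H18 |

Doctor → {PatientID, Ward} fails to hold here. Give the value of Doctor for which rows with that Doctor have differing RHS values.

Doctor=M62: rows 1, 9, 11 → {PatientID,Ward} = (34, H31), (34, H31), (34, H31) ✓
Doctor=M25: rows 2, 13 → {PatientID,Ward} = (37, H18), (37, H18) ✓
Doctor=M26: rows 3, 8, 14 → {PatientID,Ward} takes values {(36, H41), (30, H73), (37, H52)} — violation
Doctor=M56: row 4 → {PatientID,Ward} = (30, H65) ✓
Doctor=M49: rows 5, 6, 16 → {PatientID,Ward} = (36, H18), (36, H18), (36, H18) ✓
Doctor=M75: rows 7, 10, 12 → {PatientID,Ward} = (40, H19), (40, H19), (40, H19) ✓
Doctor=M21: row 15 → {PatientID,Ward} = (36, H74) ✓
The only Doctor value with inconsistent RHS is Doctor=M26.

M26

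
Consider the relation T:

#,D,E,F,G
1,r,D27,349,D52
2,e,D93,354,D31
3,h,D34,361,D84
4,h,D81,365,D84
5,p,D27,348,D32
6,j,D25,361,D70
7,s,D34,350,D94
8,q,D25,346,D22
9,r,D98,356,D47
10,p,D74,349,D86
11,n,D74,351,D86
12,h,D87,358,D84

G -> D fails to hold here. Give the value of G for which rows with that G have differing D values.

G=D52: row 1 → D = r ✓
G=D31: row 2 → D = e ✓
G=D84: rows 3, 4, 12 → D = h, h, h ✓
G=D32: row 5 → D = p ✓
G=D70: row 6 → D = j ✓
G=D94: row 7 → D = s ✓
G=D22: row 8 → D = q ✓
G=D47: row 9 → D = r ✓
G=D86: rows 10, 11 → D takes values {p, n} — violation
The only G value with inconsistent D is G=D86.

D86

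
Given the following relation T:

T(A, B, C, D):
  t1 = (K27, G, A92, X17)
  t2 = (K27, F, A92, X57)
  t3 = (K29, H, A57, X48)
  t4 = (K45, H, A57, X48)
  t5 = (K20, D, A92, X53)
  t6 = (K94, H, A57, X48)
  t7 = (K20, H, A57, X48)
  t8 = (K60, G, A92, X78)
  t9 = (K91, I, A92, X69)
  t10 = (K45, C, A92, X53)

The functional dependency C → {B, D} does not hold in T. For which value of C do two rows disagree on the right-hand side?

C=A92: rows 1, 2, 5, 8, 9, 10 → {B,D} takes values {(G, X17), (F, X57), (D, X53), (G, X78), (I, X69), (C, X53)} — violation
C=A57: rows 3, 4, 6, 7 → {B,D} = (H, X48), (H, X48), (H, X48), (H, X48) ✓
The only C value with inconsistent RHS is C=A92.

A92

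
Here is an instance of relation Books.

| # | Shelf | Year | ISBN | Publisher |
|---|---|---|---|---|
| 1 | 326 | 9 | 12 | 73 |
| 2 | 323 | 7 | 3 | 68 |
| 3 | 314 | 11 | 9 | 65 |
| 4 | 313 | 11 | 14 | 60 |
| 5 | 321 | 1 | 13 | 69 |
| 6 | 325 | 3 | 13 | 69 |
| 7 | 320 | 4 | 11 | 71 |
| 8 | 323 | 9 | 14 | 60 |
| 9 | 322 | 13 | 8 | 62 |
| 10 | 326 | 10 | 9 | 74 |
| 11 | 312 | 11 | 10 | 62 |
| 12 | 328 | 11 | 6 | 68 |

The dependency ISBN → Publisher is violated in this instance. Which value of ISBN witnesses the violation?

9

ISBN=12: row 1 → Publisher = 73 ✓
ISBN=3: row 2 → Publisher = 68 ✓
ISBN=9: rows 3, 10 → Publisher takes values {65, 74} — violation
ISBN=14: rows 4, 8 → Publisher = 60, 60 ✓
ISBN=13: rows 5, 6 → Publisher = 69, 69 ✓
ISBN=11: row 7 → Publisher = 71 ✓
ISBN=8: row 9 → Publisher = 62 ✓
ISBN=10: row 11 → Publisher = 62 ✓
ISBN=6: row 12 → Publisher = 68 ✓
The only ISBN value with inconsistent Publisher is ISBN=9.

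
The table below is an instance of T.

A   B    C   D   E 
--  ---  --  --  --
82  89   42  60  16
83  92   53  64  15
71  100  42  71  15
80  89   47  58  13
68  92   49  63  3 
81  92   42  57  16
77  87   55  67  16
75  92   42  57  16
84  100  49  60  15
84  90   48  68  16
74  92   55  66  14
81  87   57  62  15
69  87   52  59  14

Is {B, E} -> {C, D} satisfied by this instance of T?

(B=89, E=16): 1 row → {C,D} = (42, 60) ✓
(B=92, E=15): 1 row → {C,D} = (53, 64) ✓
(B=100, E=15): 2 rows → {C,D} takes values {(42, 71), (49, 60)} — violation
(B=89, E=13): 1 row → {C,D} = (47, 58) ✓
(B=92, E=3): 1 row → {C,D} = (49, 63) ✓
(B=92, E=16): 2 rows → {C,D} = (42, 57), (42, 57) ✓
(B=87, E=16): 1 row → {C,D} = (55, 67) ✓
(B=90, E=16): 1 row → {C,D} = (48, 68) ✓
(B=92, E=14): 1 row → {C,D} = (55, 66) ✓
(B=87, E=15): 1 row → {C,D} = (57, 62) ✓
(B=87, E=14): 1 row → {C,D} = (52, 59) ✓
Two rows agree on {B, E} but differ on {C, D}, so {B, E} -> {C, D} does not hold.

No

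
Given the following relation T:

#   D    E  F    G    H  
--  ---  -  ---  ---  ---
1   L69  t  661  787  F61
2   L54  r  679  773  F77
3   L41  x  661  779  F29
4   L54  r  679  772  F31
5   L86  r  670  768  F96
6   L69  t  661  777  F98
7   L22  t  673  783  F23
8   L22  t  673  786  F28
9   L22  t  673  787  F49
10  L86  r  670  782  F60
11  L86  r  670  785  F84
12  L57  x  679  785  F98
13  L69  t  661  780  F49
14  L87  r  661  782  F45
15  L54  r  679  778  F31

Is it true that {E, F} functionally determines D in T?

Yes

(E=t, F=661): rows 1, 6, 13 → D = L69, L69, L69 ✓
(E=r, F=679): rows 2, 4, 15 → D = L54, L54, L54 ✓
(E=x, F=661): row 3 → D = L41 ✓
(E=r, F=670): rows 5, 10, 11 → D = L86, L86, L86 ✓
(E=t, F=673): rows 7, 8, 9 → D = L22, L22, L22 ✓
(E=x, F=679): row 12 → D = L57 ✓
(E=r, F=661): row 14 → D = L87 ✓
Every {E, F} value is associated with a single D value, so {E, F} -> D holds.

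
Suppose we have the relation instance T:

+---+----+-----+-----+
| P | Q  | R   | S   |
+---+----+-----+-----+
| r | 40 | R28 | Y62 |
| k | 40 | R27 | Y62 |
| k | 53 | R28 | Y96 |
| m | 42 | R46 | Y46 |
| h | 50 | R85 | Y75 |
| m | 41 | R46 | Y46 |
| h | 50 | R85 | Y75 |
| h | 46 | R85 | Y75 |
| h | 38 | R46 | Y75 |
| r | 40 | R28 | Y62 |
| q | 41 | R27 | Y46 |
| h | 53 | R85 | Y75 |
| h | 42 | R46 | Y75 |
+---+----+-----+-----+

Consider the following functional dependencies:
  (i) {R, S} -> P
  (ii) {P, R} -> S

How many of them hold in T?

(i) {R, S} -> P: every LHS value maps to a single RHS value — holds.
(ii) {P, R} -> S: every LHS value maps to a single RHS value — holds.
2 of the 2 dependencies hold.

2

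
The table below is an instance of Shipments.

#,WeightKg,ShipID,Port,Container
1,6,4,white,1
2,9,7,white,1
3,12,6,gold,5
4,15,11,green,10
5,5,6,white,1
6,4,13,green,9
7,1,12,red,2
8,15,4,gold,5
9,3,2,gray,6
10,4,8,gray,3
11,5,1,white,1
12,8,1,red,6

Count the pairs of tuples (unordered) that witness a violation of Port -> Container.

Port=white: all 4 rows agree on Container — 0 pairs.
Port=gold: all 2 rows agree on Container — 0 pairs.
Port=green: violating pairs (4,6) — 1 pair.
Port=red: violating pairs (7,12) — 1 pair.
Port=gray: violating pairs (9,10) — 1 pair.

3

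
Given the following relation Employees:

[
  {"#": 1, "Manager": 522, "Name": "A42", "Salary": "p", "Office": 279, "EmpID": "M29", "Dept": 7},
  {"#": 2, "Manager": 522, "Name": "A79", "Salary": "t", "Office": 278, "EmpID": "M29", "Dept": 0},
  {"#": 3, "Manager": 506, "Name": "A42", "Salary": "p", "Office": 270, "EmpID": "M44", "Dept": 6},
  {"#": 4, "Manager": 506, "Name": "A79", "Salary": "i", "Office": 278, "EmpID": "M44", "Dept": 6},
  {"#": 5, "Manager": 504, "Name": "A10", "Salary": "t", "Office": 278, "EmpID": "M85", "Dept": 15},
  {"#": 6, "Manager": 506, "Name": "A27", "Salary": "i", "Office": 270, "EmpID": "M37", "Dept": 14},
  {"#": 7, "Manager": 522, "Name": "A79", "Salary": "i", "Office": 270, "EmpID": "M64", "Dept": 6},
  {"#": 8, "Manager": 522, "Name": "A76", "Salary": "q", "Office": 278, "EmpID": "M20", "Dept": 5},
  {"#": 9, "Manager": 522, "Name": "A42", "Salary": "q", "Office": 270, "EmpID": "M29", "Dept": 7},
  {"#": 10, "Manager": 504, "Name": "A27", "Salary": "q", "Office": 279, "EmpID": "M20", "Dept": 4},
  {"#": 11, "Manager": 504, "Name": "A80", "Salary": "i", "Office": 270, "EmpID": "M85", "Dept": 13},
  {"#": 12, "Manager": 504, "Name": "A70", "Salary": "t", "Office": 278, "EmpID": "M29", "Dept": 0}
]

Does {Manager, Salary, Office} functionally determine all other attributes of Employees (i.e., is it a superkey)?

Rows 5 and 12 have the same {Manager, Salary, Office} value (Manager=504, Salary=t, Office=278) but are distinct tuples, so {Manager, Salary, Office} does not determine every attribute — not a superkey.

No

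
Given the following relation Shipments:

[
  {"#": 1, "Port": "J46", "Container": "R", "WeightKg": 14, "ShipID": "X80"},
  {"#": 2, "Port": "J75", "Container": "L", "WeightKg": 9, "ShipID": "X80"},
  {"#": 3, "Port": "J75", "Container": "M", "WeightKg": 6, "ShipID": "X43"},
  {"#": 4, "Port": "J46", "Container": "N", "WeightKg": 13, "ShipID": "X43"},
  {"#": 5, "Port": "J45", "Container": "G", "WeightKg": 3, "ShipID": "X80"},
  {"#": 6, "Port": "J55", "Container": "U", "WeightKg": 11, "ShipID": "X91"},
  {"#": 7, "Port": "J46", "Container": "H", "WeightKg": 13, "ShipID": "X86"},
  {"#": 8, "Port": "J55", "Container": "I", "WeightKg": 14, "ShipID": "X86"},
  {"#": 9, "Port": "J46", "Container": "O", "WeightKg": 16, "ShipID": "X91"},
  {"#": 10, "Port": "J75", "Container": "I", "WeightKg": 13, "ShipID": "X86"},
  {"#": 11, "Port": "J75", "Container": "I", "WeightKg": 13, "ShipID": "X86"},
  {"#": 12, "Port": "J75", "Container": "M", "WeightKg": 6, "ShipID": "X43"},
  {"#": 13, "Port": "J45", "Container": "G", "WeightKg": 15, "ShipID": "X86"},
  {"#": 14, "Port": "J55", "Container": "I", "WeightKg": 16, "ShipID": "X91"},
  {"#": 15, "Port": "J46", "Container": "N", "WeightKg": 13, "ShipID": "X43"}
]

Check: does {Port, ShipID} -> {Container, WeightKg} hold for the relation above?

No

(Port=J46, ShipID=X80): row 1 → {Container,WeightKg} = (R, 14) ✓
(Port=J75, ShipID=X80): row 2 → {Container,WeightKg} = (L, 9) ✓
(Port=J75, ShipID=X43): rows 3, 12 → {Container,WeightKg} = (M, 6), (M, 6) ✓
(Port=J46, ShipID=X43): rows 4, 15 → {Container,WeightKg} = (N, 13), (N, 13) ✓
(Port=J45, ShipID=X80): row 5 → {Container,WeightKg} = (G, 3) ✓
(Port=J55, ShipID=X91): rows 6, 14 → {Container,WeightKg} takes values {(U, 11), (I, 16)} — violation
(Port=J46, ShipID=X86): row 7 → {Container,WeightKg} = (H, 13) ✓
(Port=J55, ShipID=X86): row 8 → {Container,WeightKg} = (I, 14) ✓
(Port=J46, ShipID=X91): row 9 → {Container,WeightKg} = (O, 16) ✓
(Port=J75, ShipID=X86): rows 10, 11 → {Container,WeightKg} = (I, 13), (I, 13) ✓
(Port=J45, ShipID=X86): row 13 → {Container,WeightKg} = (G, 15) ✓
Two rows agree on {Port, ShipID} but differ on {Container, WeightKg}, so {Port, ShipID} -> {Container, WeightKg} does not hold.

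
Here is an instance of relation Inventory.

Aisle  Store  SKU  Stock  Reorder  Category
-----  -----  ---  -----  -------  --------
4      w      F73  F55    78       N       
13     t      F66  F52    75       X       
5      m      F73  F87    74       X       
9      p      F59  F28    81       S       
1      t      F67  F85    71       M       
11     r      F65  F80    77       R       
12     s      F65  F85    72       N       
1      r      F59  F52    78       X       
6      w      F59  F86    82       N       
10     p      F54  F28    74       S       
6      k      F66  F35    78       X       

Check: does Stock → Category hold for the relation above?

Stock=F55: 1 row → Category = N ✓
Stock=F52: 2 rows → Category = X, X ✓
Stock=F87: 1 row → Category = X ✓
Stock=F28: 2 rows → Category = S, S ✓
Stock=F85: 2 rows → Category takes values {M, N} — violation
Stock=F80: 1 row → Category = R ✓
Stock=F86: 1 row → Category = N ✓
Stock=F35: 1 row → Category = X ✓
Two rows agree on Stock but differ on Category, so Stock → Category does not hold.

No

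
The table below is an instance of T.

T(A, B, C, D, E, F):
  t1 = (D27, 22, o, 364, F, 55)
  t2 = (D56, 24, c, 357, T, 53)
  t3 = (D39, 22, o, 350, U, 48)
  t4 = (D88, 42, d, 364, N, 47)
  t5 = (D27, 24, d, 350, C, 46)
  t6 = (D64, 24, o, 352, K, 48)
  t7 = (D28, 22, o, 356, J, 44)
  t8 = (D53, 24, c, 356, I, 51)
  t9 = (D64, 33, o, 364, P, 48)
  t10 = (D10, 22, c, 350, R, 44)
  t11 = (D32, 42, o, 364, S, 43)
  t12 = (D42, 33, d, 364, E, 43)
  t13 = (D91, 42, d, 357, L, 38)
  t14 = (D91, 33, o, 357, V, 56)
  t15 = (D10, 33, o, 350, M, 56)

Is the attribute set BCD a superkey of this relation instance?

All 15 rows have distinct BCD values, so BCD → (all attributes) holds and BCD is a superkey.

Yes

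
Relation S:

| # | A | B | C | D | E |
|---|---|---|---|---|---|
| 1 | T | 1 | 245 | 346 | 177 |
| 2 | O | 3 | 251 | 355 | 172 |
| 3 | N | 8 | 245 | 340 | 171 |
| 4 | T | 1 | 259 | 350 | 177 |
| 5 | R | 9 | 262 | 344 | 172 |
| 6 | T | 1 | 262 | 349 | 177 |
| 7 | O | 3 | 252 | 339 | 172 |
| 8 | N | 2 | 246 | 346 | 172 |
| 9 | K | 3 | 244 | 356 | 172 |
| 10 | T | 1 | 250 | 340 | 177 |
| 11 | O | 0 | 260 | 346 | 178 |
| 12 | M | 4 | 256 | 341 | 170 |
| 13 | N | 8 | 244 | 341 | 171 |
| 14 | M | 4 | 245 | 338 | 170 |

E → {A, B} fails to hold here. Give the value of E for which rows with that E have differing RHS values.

E=177: rows 1, 4, 6, 10 → {A,B} = (T, 1), (T, 1), (T, 1), (T, 1) ✓
E=172: rows 2, 5, 7, 8, 9 → {A,B} takes values {(O, 3), (R, 9), (N, 2), (K, 3)} — violation
E=171: rows 3, 13 → {A,B} = (N, 8), (N, 8) ✓
E=178: row 11 → {A,B} = (O, 0) ✓
E=170: rows 12, 14 → {A,B} = (M, 4), (M, 4) ✓
The only E value with inconsistent RHS is E=172.

172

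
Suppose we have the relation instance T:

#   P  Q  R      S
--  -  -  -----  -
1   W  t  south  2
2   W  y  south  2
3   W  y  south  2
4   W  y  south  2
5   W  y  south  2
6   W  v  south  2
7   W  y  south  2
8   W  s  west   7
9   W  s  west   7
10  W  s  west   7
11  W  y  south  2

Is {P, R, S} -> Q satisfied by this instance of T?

(P=W, R=south, S=2): rows 1, 2, 3, 4, 5, 6, 7, 11 → Q takes values {t, y, v} — violation
(P=W, R=west, S=7): rows 8, 9, 10 → Q = s, s, s ✓
Two rows agree on {P, R, S} but differ on Q, so {P, R, S} -> Q does not hold.

No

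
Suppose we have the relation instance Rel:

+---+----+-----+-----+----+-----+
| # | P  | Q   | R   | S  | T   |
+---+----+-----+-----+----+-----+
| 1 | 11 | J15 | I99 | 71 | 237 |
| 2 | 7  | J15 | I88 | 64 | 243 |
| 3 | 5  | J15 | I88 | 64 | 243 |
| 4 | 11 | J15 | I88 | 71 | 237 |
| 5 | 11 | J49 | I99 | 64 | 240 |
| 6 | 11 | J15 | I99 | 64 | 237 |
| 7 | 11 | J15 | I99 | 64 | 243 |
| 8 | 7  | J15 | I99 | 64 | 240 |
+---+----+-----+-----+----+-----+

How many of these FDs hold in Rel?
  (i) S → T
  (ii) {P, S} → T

(i) S → T: S=64: rows 2, 3, 5, 6, 7, 8 → T takes values {243, 240, 237} — violation — fails.
(ii) {P, S} → T: (P=7, S=64): rows 2, 8 → T takes values {243, 240} — violation; (P=11, S=64): rows 5, 6, 7 → T takes values {240, 237, 243} — violation — fails.
None of the 2 dependencies hold.

0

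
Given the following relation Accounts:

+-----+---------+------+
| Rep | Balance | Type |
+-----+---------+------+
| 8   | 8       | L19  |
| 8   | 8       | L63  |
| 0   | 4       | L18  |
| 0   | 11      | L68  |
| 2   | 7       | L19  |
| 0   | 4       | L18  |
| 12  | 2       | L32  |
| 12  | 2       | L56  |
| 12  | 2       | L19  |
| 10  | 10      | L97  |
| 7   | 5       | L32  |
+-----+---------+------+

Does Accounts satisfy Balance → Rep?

Balance=8: 2 rows → Rep = 8, 8 ✓
Balance=4: 2 rows → Rep = 0, 0 ✓
Balance=11: 1 row → Rep = 0 ✓
Balance=7: 1 row → Rep = 2 ✓
Balance=2: 3 rows → Rep = 12, 12, 12 ✓
Balance=10: 1 row → Rep = 10 ✓
Balance=5: 1 row → Rep = 7 ✓
Every Balance value is associated with a single Rep value, so Balance → Rep holds.

Yes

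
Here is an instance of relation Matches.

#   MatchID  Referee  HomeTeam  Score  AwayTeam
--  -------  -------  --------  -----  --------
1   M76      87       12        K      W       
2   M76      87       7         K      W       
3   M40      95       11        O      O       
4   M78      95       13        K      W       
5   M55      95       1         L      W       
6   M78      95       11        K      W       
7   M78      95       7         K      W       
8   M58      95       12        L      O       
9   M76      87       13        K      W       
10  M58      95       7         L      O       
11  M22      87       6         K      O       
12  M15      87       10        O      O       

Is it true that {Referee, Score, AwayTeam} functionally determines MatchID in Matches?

(Referee=87, Score=K, AwayTeam=W): rows 1, 2, 9 → MatchID = M76, M76, M76 ✓
(Referee=95, Score=O, AwayTeam=O): row 3 → MatchID = M40 ✓
(Referee=95, Score=K, AwayTeam=W): rows 4, 6, 7 → MatchID = M78, M78, M78 ✓
(Referee=95, Score=L, AwayTeam=W): row 5 → MatchID = M55 ✓
(Referee=95, Score=L, AwayTeam=O): rows 8, 10 → MatchID = M58, M58 ✓
(Referee=87, Score=K, AwayTeam=O): row 11 → MatchID = M22 ✓
(Referee=87, Score=O, AwayTeam=O): row 12 → MatchID = M15 ✓
Every {Referee, Score, AwayTeam} value is associated with a single MatchID value, so {Referee, Score, AwayTeam} -> MatchID holds.

Yes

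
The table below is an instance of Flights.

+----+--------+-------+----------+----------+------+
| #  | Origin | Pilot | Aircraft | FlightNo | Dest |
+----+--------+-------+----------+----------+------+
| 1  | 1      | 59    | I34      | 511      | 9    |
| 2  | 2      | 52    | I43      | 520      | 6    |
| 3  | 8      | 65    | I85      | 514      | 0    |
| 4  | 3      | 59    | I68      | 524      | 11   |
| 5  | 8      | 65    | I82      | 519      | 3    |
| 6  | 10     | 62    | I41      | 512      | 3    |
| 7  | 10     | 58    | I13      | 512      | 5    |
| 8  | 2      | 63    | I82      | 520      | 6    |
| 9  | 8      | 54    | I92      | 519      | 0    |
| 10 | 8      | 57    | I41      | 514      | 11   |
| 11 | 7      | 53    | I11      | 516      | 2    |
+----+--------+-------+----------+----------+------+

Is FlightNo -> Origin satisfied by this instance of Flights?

Yes

FlightNo=511: row 1 → Origin = 1 ✓
FlightNo=520: rows 2, 8 → Origin = 2, 2 ✓
FlightNo=514: rows 3, 10 → Origin = 8, 8 ✓
FlightNo=524: row 4 → Origin = 3 ✓
FlightNo=519: rows 5, 9 → Origin = 8, 8 ✓
FlightNo=512: rows 6, 7 → Origin = 10, 10 ✓
FlightNo=516: row 11 → Origin = 7 ✓
Every FlightNo value is associated with a single Origin value, so FlightNo -> Origin holds.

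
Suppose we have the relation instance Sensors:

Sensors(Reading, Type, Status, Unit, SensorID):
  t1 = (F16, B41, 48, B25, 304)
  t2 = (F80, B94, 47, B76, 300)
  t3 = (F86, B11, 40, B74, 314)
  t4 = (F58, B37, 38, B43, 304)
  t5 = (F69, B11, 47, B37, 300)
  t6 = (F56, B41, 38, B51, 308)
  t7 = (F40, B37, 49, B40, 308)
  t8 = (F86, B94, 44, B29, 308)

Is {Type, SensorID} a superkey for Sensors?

Yes

All 8 rows have distinct {Type, SensorID} values, so {Type, SensorID} → (all attributes) holds and {Type, SensorID} is a superkey.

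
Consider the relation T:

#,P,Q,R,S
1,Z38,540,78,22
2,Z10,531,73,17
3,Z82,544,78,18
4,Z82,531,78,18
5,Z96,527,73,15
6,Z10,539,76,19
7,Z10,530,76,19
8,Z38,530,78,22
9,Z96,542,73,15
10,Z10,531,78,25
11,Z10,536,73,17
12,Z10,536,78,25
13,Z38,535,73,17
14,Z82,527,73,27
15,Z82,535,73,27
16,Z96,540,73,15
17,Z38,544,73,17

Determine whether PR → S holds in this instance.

Yes

(P=Z38, R=78): rows 1, 8 → S = 22, 22 ✓
(P=Z10, R=73): rows 2, 11 → S = 17, 17 ✓
(P=Z82, R=78): rows 3, 4 → S = 18, 18 ✓
(P=Z96, R=73): rows 5, 9, 16 → S = 15, 15, 15 ✓
(P=Z10, R=76): rows 6, 7 → S = 19, 19 ✓
(P=Z10, R=78): rows 10, 12 → S = 25, 25 ✓
(P=Z38, R=73): rows 13, 17 → S = 17, 17 ✓
(P=Z82, R=73): rows 14, 15 → S = 27, 27 ✓
Every PR value is associated with a single S value, so PR → S holds.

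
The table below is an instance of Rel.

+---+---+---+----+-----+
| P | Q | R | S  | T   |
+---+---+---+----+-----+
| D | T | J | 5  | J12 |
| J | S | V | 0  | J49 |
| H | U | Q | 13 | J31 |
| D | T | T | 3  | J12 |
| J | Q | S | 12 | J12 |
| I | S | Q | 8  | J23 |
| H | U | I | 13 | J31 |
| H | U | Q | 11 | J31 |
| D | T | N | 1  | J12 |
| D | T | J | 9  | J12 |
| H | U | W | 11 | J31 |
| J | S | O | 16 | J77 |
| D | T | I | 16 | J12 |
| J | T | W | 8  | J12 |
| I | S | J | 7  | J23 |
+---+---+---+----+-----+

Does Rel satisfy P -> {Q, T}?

No

P=D: 5 rows → {Q,T} = (T, J12), (T, J12), (T, J12), (T, J12), (T, J12) ✓
P=J: 4 rows → {Q,T} takes values {(S, J49), (Q, J12), (S, J77), (T, J12)} — violation
P=H: 4 rows → {Q,T} = (U, J31), (U, J31), (U, J31), (U, J31) ✓
P=I: 2 rows → {Q,T} = (S, J23), (S, J23) ✓
Two rows agree on P but differ on {Q, T}, so P -> {Q, T} does not hold.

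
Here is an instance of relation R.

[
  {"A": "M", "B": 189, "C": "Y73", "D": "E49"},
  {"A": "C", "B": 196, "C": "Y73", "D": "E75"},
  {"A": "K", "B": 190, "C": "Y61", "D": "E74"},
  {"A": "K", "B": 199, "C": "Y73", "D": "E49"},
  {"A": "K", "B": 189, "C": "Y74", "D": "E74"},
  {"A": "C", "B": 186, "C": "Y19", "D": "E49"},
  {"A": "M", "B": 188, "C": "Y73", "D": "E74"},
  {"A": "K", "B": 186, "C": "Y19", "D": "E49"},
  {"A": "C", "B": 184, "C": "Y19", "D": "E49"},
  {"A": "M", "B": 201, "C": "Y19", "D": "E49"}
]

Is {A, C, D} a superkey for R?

No

Two distinct rows share (A=C, C=Y19, D=E49), so {A, C, D} does not determine every attribute — not a superkey.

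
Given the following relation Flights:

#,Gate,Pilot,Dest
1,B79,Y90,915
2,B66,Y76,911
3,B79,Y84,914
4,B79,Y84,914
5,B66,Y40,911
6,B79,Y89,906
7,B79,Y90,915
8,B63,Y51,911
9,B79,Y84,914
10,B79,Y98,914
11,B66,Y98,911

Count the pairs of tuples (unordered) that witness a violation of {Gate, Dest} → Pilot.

(Gate=B79, Dest=915): all 2 rows agree on Pilot — 0 pairs.
(Gate=B66, Dest=911): violating pairs (2,5), (2,11), (5,11) — 3 pairs.
(Gate=B79, Dest=914): violating pairs (3,10), (4,10), (9,10) — 3 pairs.

6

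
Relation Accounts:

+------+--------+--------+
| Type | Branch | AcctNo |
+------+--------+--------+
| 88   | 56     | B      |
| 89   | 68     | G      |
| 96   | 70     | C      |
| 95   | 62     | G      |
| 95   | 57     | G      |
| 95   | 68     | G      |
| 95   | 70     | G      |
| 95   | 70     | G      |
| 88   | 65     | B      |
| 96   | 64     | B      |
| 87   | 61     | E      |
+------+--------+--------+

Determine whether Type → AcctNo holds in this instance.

Type=88: 2 rows → AcctNo = B, B ✓
Type=89: 1 row → AcctNo = G ✓
Type=96: 2 rows → AcctNo takes values {C, B} — violation
Type=95: 5 rows → AcctNo = G, G, G, G, G ✓
Type=87: 1 row → AcctNo = E ✓
Two rows agree on Type but differ on AcctNo, so Type → AcctNo does not hold.

No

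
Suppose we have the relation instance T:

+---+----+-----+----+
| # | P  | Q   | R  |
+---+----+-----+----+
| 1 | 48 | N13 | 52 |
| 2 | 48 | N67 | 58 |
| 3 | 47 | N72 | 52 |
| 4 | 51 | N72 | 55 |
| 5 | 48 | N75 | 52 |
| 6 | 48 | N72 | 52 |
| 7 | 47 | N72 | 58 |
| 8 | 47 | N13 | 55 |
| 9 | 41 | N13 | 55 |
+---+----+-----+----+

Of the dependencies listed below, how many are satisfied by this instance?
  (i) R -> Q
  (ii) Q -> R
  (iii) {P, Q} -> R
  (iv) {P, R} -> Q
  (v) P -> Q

(i) R -> Q: R=52: rows 1, 3, 5, 6 → Q takes values {N13, N72, N75} — violation; R=58: rows 2, 7 → Q takes values {N67, N72} — violation; R=55: rows 4, 8, 9 → Q takes values {N72, N13} — violation — fails.
(ii) Q -> R: Q=N13: rows 1, 8, 9 → R takes values {52, 55} — violation; Q=N72: rows 3, 4, 6, 7 → R takes values {52, 55, 58} — violation — fails.
(iii) {P, Q} -> R: (P=47, Q=N72): rows 3, 7 → R takes values {52, 58} — violation — fails.
(iv) {P, R} -> Q: (P=48, R=52): rows 1, 5, 6 → Q takes values {N13, N75, N72} — violation — fails.
(v) P -> Q: P=48: rows 1, 2, 5, 6 → Q takes values {N13, N67, N75, N72} — violation; P=47: rows 3, 7, 8 → Q takes values {N72, N13} — violation — fails.
None of the 5 dependencies hold.

0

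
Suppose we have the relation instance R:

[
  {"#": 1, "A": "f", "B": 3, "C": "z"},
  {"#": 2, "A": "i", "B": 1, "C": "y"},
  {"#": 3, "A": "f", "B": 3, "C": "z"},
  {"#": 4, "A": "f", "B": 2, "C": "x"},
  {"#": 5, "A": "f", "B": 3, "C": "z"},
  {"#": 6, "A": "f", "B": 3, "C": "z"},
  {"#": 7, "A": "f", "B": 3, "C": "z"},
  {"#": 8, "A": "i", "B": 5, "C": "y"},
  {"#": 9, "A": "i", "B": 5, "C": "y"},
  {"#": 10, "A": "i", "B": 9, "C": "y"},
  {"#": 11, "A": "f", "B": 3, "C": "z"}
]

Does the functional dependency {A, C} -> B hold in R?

No

(A=f, C=z): rows 1, 3, 5, 6, 7, 11 → B = 3, 3, 3, 3, 3, 3 ✓
(A=i, C=y): rows 2, 8, 9, 10 → B takes values {1, 5, 9} — violation
(A=f, C=x): row 4 → B = 2 ✓
Two rows agree on {A, C} but differ on B, so {A, C} -> B does not hold.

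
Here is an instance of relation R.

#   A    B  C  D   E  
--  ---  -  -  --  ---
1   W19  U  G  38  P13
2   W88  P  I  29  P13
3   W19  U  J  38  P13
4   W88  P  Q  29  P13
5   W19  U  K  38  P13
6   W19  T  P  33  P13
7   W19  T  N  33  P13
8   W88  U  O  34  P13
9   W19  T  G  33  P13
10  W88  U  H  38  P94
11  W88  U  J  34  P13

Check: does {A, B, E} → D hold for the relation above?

Yes

(A=W19, B=U, E=P13): rows 1, 3, 5 → D = 38, 38, 38 ✓
(A=W88, B=P, E=P13): rows 2, 4 → D = 29, 29 ✓
(A=W19, B=T, E=P13): rows 6, 7, 9 → D = 33, 33, 33 ✓
(A=W88, B=U, E=P13): rows 8, 11 → D = 34, 34 ✓
(A=W88, B=U, E=P94): row 10 → D = 38 ✓
Every {A, B, E} value is associated with a single D value, so {A, B, E} → D holds.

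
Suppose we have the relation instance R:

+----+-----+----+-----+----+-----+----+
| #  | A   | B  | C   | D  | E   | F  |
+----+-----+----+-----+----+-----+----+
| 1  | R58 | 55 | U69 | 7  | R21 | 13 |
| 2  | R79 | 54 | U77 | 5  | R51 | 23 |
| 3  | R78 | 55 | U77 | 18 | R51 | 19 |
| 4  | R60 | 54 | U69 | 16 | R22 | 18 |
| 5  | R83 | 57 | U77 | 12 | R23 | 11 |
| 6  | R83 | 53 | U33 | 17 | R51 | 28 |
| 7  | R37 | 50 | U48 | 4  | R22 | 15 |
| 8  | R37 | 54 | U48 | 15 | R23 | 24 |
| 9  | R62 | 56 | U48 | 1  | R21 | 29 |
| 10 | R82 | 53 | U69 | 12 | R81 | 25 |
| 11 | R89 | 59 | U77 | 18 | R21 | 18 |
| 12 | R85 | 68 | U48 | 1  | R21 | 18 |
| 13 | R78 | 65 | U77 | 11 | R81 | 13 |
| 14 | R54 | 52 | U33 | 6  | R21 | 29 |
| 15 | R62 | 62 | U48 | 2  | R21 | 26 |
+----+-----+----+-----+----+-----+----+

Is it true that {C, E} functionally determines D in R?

(C=U69, E=R21): row 1 → D = 7 ✓
(C=U77, E=R51): rows 2, 3 → D takes values {5, 18} — violation
(C=U69, E=R22): row 4 → D = 16 ✓
(C=U77, E=R23): row 5 → D = 12 ✓
(C=U33, E=R51): row 6 → D = 17 ✓
(C=U48, E=R22): row 7 → D = 4 ✓
(C=U48, E=R23): row 8 → D = 15 ✓
(C=U48, E=R21): rows 9, 12, 15 → D takes values {1, 2} — violation
(C=U69, E=R81): row 10 → D = 12 ✓
(C=U77, E=R21): row 11 → D = 18 ✓
(C=U77, E=R81): row 13 → D = 11 ✓
(C=U33, E=R21): row 14 → D = 6 ✓
Two rows agree on {C, E} but differ on D, so {C, E} → D does not hold.

No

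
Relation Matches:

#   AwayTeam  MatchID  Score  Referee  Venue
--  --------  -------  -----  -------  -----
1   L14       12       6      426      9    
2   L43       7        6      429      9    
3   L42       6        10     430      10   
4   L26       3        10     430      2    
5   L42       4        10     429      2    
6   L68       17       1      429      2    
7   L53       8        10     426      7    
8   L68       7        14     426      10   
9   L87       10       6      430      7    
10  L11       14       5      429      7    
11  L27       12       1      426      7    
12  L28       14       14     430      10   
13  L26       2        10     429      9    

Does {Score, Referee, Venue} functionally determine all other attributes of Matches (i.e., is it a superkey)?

All 13 rows have distinct {Score, Referee, Venue} values, so {Score, Referee, Venue} → (all attributes) holds and {Score, Referee, Venue} is a superkey.

Yes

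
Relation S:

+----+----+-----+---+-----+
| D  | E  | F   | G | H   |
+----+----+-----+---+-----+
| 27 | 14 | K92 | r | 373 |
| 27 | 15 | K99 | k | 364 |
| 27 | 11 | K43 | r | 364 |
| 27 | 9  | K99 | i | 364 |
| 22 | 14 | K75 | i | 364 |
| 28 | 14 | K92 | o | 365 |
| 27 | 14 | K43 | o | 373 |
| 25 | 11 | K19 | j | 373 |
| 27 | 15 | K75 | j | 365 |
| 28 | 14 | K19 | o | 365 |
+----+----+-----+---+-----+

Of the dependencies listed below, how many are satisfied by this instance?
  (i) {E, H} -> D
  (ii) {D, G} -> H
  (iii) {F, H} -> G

(i) {E, H} -> D: every LHS value maps to a single RHS value — holds.
(ii) {D, G} -> H: (D=27, G=r): 2 rows → H takes values {373, 364} — violation — fails.
(iii) {F, H} -> G: (F=K99, H=364): 2 rows → G takes values {k, i} — violation — fails.
1 of the 3 dependencies holds.

1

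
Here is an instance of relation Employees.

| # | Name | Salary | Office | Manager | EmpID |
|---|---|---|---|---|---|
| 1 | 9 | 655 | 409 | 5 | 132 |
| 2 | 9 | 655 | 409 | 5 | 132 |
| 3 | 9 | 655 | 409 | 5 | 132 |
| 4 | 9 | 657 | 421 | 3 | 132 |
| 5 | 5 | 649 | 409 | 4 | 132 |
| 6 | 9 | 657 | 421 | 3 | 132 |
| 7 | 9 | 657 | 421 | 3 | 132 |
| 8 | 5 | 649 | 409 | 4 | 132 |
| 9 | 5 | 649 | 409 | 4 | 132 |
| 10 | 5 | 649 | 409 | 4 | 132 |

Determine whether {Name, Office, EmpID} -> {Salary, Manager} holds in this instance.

Yes

(Name=9, Office=409, EmpID=132): rows 1, 2, 3 → {Salary,Manager} = (655, 5), (655, 5), (655, 5) ✓
(Name=9, Office=421, EmpID=132): rows 4, 6, 7 → {Salary,Manager} = (657, 3), (657, 3), (657, 3) ✓
(Name=5, Office=409, EmpID=132): rows 5, 8, 9, 10 → {Salary,Manager} = (649, 4), (649, 4), (649, 4), (649, 4) ✓
Every {Name, Office, EmpID} value is associated with a single {Salary, Manager} value, so {Name, Office, EmpID} -> {Salary, Manager} holds.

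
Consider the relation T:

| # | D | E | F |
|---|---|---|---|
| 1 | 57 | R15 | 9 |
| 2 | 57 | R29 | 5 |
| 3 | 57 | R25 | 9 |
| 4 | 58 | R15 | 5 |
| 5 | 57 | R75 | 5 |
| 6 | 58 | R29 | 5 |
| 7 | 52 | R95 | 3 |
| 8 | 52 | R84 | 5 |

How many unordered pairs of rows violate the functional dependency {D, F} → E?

3

(D=57, F=9): violating pairs (1,3) — 1 pair.
(D=57, F=5): violating pairs (2,5) — 1 pair.
(D=58, F=5): violating pairs (4,6) — 1 pair.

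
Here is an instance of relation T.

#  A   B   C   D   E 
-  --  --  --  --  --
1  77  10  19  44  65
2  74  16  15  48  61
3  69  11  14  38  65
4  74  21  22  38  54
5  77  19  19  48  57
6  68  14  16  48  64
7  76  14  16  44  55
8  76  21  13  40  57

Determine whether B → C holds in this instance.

B=10: row 1 → C = 19 ✓
B=16: row 2 → C = 15 ✓
B=11: row 3 → C = 14 ✓
B=21: rows 4, 8 → C takes values {22, 13} — violation
B=19: row 5 → C = 19 ✓
B=14: rows 6, 7 → C = 16, 16 ✓
Two rows agree on B but differ on C, so B → C does not hold.

No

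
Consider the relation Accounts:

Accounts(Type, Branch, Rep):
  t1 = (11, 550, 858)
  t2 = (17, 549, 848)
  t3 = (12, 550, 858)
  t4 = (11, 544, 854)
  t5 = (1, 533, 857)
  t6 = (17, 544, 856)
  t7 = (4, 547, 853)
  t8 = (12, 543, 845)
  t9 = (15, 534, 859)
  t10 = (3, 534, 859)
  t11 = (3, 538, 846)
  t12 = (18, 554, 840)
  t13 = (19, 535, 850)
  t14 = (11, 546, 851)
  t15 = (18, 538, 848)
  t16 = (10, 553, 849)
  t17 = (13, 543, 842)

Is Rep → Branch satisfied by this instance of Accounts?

Rep=858: rows 1, 3 → Branch = 550, 550 ✓
Rep=848: rows 2, 15 → Branch takes values {549, 538} — violation
Rep=854: row 4 → Branch = 544 ✓
Rep=857: row 5 → Branch = 533 ✓
Rep=856: row 6 → Branch = 544 ✓
Rep=853: row 7 → Branch = 547 ✓
Rep=845: row 8 → Branch = 543 ✓
Rep=859: rows 9, 10 → Branch = 534, 534 ✓
Rep=846: row 11 → Branch = 538 ✓
Rep=840: row 12 → Branch = 554 ✓
Rep=850: row 13 → Branch = 535 ✓
Rep=851: row 14 → Branch = 546 ✓
Rep=849: row 16 → Branch = 553 ✓
Rep=842: row 17 → Branch = 543 ✓
Two rows agree on Rep but differ on Branch, so Rep → Branch does not hold.

No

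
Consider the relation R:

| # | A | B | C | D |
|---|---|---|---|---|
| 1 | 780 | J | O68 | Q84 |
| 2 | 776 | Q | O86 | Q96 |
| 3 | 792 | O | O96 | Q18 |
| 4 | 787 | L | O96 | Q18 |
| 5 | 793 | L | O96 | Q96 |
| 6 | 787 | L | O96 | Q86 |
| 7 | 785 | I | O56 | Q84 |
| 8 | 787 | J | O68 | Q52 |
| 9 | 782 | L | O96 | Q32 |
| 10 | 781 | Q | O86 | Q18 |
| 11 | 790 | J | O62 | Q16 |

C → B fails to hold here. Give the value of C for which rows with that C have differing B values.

C=O68: rows 1, 8 → B = J, J ✓
C=O86: rows 2, 10 → B = Q, Q ✓
C=O96: rows 3, 4, 5, 6, 9 → B takes values {O, L} — violation
C=O56: row 7 → B = I ✓
C=O62: row 11 → B = J ✓
The only C value with inconsistent B is C=O96.

O96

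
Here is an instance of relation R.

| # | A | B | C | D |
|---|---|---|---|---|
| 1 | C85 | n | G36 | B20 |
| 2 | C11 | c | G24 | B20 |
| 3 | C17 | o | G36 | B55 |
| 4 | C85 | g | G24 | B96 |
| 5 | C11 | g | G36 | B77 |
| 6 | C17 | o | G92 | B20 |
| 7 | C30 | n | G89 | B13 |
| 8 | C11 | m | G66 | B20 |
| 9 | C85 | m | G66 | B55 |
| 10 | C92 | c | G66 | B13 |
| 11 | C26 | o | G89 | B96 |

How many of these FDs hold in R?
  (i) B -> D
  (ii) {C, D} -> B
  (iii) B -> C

1

(i) B -> D: B=n: rows 1, 7 → D takes values {B20, B13} — violation; B=c: rows 2, 10 → D takes values {B20, B13} — violation; B=o: rows 3, 6, 11 → D takes values {B55, B20, B96} — violation; B=g: rows 4, 5 → D takes values {B96, B77} — violation; B=m: rows 8, 9 → D takes values {B20, B55} — violation — fails.
(ii) {C, D} -> B: every LHS value maps to a single RHS value — holds.
(iii) B -> C: B=n: rows 1, 7 → C takes values {G36, G89} — violation; B=c: rows 2, 10 → C takes values {G24, G66} — violation; B=o: rows 3, 6, 11 → C takes values {G36, G92, G89} — violation; B=g: rows 4, 5 → C takes values {G24, G36} — violation — fails.
1 of the 3 dependencies holds.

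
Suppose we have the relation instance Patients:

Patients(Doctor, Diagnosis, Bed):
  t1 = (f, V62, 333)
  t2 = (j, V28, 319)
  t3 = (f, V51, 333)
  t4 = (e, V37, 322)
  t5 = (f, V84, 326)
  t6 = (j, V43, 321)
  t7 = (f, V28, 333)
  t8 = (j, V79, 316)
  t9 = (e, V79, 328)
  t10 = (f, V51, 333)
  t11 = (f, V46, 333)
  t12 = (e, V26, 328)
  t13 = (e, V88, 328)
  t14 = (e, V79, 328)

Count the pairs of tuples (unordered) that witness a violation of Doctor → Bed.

12

Doctor=f: violating pairs (1,5), (3,5), (5,7), (5,10), (5,11) — 5 pairs.
Doctor=j: violating pairs (2,6), (2,8), (6,8) — 3 pairs.
Doctor=e: violating pairs (4,9), (4,12), (4,13), (4,14) — 4 pairs.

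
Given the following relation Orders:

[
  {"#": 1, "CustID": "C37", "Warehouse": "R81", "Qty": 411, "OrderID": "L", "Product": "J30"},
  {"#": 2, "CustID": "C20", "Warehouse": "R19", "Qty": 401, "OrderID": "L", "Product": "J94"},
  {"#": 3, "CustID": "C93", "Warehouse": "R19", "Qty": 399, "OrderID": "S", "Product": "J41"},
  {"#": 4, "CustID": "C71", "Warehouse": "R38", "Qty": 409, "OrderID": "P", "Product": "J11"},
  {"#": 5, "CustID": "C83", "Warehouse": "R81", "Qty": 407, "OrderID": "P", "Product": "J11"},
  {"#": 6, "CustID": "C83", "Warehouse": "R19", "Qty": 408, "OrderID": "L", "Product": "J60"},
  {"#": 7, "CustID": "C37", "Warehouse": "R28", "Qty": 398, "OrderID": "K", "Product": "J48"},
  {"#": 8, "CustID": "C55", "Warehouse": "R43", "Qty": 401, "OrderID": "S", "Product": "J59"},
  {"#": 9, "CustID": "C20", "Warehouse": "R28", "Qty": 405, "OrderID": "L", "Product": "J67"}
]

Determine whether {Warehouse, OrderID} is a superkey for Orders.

No

Rows 2 and 6 have the same {Warehouse, OrderID} value (Warehouse=R19, OrderID=L) but are distinct tuples, so {Warehouse, OrderID} does not determine every attribute — not a superkey.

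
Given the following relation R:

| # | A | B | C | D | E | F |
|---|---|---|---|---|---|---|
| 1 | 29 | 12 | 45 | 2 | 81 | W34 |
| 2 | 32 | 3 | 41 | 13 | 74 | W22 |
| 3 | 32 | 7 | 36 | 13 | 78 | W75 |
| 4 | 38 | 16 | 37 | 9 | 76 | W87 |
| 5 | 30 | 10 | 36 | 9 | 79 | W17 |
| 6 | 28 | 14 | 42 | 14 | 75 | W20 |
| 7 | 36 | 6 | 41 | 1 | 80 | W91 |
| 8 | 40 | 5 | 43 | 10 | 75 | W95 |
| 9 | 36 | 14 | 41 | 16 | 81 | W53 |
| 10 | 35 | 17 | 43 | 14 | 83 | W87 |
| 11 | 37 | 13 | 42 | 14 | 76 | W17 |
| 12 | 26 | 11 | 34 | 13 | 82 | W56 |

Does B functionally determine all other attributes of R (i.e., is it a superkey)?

Rows 6 and 9 have the same B value B=14 but are distinct tuples, so B does not determine every attribute — not a superkey.

No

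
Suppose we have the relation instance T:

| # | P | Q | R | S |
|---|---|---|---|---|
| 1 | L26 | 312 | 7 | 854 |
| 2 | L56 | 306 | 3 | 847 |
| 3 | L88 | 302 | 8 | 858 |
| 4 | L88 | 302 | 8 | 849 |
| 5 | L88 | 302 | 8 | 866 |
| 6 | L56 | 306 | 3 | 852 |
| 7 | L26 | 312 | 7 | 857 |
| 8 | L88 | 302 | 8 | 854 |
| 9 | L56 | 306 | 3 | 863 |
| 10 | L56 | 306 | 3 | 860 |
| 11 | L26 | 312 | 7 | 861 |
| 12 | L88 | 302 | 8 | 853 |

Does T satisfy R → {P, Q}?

Yes

R=7: rows 1, 7, 11 → {P,Q} = (L26, 312), (L26, 312), (L26, 312) ✓
R=3: rows 2, 6, 9, 10 → {P,Q} = (L56, 306), (L56, 306), (L56, 306), (L56, 306) ✓
R=8: rows 3, 4, 5, 8, 12 → {P,Q} = (L88, 302), (L88, 302), (L88, 302), (L88, 302), (L88, 302) ✓
Every R value is associated with a single {P, Q} value, so R → {P, Q} holds.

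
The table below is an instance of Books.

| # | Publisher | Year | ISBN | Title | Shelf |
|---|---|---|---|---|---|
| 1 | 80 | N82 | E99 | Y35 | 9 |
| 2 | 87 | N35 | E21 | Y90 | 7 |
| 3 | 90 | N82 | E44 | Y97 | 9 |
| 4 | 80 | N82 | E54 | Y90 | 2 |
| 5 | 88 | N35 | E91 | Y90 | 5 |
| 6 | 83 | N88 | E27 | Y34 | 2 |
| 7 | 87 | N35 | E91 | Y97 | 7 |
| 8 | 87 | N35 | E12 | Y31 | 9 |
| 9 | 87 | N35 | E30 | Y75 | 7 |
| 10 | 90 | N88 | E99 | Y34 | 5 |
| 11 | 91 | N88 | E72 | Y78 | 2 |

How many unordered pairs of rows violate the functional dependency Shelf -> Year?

5

Shelf=9: violating pairs (1,8), (3,8) — 2 pairs.
Shelf=7: all 3 rows agree on Year — 0 pairs.
Shelf=2: violating pairs (4,6), (4,11) — 2 pairs.
Shelf=5: violating pairs (5,10) — 1 pair.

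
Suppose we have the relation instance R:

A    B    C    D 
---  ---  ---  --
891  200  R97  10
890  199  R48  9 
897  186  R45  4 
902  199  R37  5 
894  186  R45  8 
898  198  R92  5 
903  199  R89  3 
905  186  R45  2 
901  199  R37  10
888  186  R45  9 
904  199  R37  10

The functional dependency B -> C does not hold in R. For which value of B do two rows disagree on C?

B=200: 1 row → C = R97 ✓
B=199: 5 rows → C takes values {R48, R37, R89} — violation
B=186: 4 rows → C = R45, R45, R45, R45 ✓
B=198: 1 row → C = R92 ✓
The only B value with inconsistent C is B=199.

199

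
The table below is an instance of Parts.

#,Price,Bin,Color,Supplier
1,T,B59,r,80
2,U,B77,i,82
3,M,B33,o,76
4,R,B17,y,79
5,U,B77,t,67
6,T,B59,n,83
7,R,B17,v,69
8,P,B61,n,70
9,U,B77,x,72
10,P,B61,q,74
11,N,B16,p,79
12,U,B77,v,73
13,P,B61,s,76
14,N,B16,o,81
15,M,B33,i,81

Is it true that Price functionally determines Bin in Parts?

Price=T: rows 1, 6 → Bin = B59, B59 ✓
Price=U: rows 2, 5, 9, 12 → Bin = B77, B77, B77, B77 ✓
Price=M: rows 3, 15 → Bin = B33, B33 ✓
Price=R: rows 4, 7 → Bin = B17, B17 ✓
Price=P: rows 8, 10, 13 → Bin = B61, B61, B61 ✓
Price=N: rows 11, 14 → Bin = B16, B16 ✓
Every Price value is associated with a single Bin value, so Price -> Bin holds.

Yes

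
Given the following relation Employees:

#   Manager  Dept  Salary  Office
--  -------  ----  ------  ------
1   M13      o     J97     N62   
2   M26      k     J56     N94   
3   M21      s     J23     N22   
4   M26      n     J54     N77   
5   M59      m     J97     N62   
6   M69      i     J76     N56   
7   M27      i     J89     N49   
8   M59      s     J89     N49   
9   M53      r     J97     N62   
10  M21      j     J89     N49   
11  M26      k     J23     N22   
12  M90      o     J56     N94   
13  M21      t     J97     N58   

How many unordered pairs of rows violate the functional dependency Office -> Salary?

Office=N62: all 3 rows agree on Salary — 0 pairs.
Office=N94: all 2 rows agree on Salary — 0 pairs.
Office=N22: all 2 rows agree on Salary — 0 pairs.
Office=N49: all 3 rows agree on Salary — 0 pairs.

0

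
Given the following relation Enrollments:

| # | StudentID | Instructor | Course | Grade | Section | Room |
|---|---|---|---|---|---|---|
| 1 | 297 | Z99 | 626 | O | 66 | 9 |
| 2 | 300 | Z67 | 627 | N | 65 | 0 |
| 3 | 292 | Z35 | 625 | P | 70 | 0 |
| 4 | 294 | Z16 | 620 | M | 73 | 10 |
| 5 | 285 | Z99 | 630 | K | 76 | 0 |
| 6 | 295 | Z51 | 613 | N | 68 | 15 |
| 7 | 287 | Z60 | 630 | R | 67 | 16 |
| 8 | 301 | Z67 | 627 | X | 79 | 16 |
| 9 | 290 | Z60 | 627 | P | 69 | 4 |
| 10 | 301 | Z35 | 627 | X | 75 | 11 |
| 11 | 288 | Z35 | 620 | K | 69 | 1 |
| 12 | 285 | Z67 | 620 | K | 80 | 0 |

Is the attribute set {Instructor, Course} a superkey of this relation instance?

No

Rows 2 and 8 have the same {Instructor, Course} value (Instructor=Z67, Course=627) but are distinct tuples, so {Instructor, Course} does not determine every attribute — not a superkey.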